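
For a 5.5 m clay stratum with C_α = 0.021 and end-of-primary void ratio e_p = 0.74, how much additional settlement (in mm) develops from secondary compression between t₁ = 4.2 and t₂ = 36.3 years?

S_s ≈ 62.2 mm

Secondary compression: S_s = C_α·H/(1+e_p)·log₁₀(t₂/t₁)
S_s = 0.021×5.5/(1+0.74)×log₁₀(36.3/4.2)
    = 0.06638 × 0.9367 = 0.06217 m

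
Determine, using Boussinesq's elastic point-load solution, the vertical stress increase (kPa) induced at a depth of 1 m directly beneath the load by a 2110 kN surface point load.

Boussinesq vertical stress below a point load on an elastic half-space:
Δσ_z = 3P/(2πz²) · [1 + (r/z)²]^(−5/2)
r/z = 0/1 = 0; [1+(r/z)²]^(−5/2) = 1.
Δσ_z = 3×2110/(2π×1²) × 1 = 1007.5 × 1 = 1008 kPa

Δσ_z ≈ 1010 kPa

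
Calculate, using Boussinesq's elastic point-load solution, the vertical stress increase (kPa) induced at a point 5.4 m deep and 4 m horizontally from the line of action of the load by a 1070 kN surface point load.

Boussinesq vertical stress below a point load on an elastic half-space:
Δσ_z = 3P/(2πz²) · [1 + (r/z)²]^(−5/2)
r/z = 4/5.4 = 0.74074; [1+(r/z)²]^(−5/2) = 0.33503.
Δσ_z = 3×1070/(2π×5.4²) × 0.33503 = 17.52 × 0.33503 = 5.87 kPa

Δσ_z ≈ 5.87 kPa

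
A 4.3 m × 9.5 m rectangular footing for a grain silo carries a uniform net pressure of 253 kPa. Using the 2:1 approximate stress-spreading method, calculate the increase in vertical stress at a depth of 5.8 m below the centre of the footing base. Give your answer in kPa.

Δσ_z ≈ 66.9 kPa

By the 2:1 method the load spreads at 1 horizontal : 2 vertical, so at depth z the loaded area has grown by z in each plan dimension:
Δσ = qBL/((B+z)(L+z)) = 253×4.3×9.5/((4.3+5.8)(9.5+5.8)) = 66.881 kPa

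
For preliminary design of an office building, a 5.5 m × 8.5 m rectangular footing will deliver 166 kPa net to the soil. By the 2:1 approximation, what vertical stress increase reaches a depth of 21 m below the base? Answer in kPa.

By the 2:1 method the load spreads at 1 horizontal : 2 vertical, so at depth z the loaded area has grown by z in each plan dimension:
Δσ = qBL/((B+z)(L+z)) = 166×5.5×8.5/((5.5+21)(8.5+21)) = 9.9271 kPa

Δσ_z ≈ 9.93 kPa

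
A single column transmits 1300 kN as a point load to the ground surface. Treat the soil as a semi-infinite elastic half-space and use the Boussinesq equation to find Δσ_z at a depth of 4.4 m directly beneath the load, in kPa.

Boussinesq vertical stress below a point load on an elastic half-space:
Δσ_z = 3P/(2πz²) · [1 + (r/z)²]^(−5/2)
r/z = 0/4.4 = 0; [1+(r/z)²]^(−5/2) = 1.
Δσ_z = 3×1300/(2π×4.4²) × 1 = 32.061 × 1 = 32.06 kPa

Δσ_z ≈ 32.1 kPa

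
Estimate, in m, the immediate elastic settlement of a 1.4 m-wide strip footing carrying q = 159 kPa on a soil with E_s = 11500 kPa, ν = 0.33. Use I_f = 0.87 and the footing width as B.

Immediate (elastic) settlement: S_e = q·B·(1−ν²)/E_s · I_f.
S_e = 159 × 1.4 × (1 − 0.33²) / 11500 × 0.87
    = 159 × 1.4 × 0.8911 / 11500 × 0.87
    = 0.01501 m

S_e ≈ 0.015 m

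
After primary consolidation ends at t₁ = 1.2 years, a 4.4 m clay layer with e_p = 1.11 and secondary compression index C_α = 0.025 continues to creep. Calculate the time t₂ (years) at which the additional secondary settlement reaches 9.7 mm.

S_s = C_α·H/(1+e_p)·log₁₀(t₂/t₁) ⇒ log₁₀(t₂/t₁) = S_s·(1+e_p)/(C_α·H).
log₁₀(t₂/t₁) = 0.0097 × (1+1.11) / (0.025×4.4) = 0.1861
t₂ = t₁ × 10^0.1861 = 1.2 × 1.535 = 1.842 years

t₂ ≈ 1.84 years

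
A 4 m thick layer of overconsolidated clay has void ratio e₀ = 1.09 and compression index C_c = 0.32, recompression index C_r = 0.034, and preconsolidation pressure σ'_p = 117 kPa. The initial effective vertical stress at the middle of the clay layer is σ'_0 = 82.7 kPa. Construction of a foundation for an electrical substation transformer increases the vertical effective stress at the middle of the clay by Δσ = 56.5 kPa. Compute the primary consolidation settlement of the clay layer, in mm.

S_c ≈ 56 mm

Final effective stress: σ'_f = 82.7 + 56.5 = 139.2 kPa.
σ'_f = 139.2 > σ'_p = 117 kPa, so the stress path crosses the preconsolidation pressure — recompression up to σ'_p, then virgin compression beyond:
S_c = H/(1+e₀)·[C_r·log₁₀(σ'_p/σ'_0) + C_c·log₁₀(σ'_f/σ'_p)]
    = 4/2.09 × [0.034×log₁₀(117/82.7) + 0.32×log₁₀(139.2/117)]
    = 1.9139 × [0.0051231 + 0.024145] = 0.05602 m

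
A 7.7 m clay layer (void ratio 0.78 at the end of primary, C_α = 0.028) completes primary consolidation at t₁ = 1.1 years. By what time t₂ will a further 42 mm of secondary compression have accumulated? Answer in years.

t₂ ≈ 2.44 years

S_s = C_α·H/(1+e_p)·log₁₀(t₂/t₁) ⇒ log₁₀(t₂/t₁) = S_s·(1+e_p)/(C_α·H).
log₁₀(t₂/t₁) = 0.042 × (1+0.78) / (0.028×7.7) = 0.3468
t₂ = t₁ × 10^0.3468 = 1.1 × 2.222 = 2.444 years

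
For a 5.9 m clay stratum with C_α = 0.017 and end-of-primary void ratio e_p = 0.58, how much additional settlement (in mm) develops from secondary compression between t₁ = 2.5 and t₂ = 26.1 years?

S_s ≈ 64.7 mm

Secondary compression: S_s = C_α·H/(1+e_p)·log₁₀(t₂/t₁)
S_s = 0.017×5.9/(1+0.58)×log₁₀(26.1/2.5)
    = 0.06348 × 1.019 = 0.06467 m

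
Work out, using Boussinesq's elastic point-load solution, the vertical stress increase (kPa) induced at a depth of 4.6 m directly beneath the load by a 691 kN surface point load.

Δσ_z ≈ 15.6 kPa

Boussinesq vertical stress below a point load on an elastic half-space:
Δσ_z = 3P/(2πz²) · [1 + (r/z)²]^(−5/2)
r/z = 0/4.6 = 0; [1+(r/z)²]^(−5/2) = 1.
Δσ_z = 3×691/(2π×4.6²) × 1 = 15.592 × 1 = 15.59 kPa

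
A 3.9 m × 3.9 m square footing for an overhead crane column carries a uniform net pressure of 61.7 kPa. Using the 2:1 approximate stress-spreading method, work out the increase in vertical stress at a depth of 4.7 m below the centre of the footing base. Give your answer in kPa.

By the 2:1 method the load spreads at 1 horizontal : 2 vertical, so at depth z the loaded area has grown by z in each plan dimension:
Δσ = qBL/((B+z)(L+z)) = 61.7×3.9×3.9/((3.9+4.7)(3.9+4.7)) = 12.689 kPa

Δσ_z ≈ 12.7 kPa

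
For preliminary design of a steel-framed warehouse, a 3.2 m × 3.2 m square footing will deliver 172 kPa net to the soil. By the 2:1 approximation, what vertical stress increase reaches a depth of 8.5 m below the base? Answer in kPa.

Δσ_z ≈ 12.9 kPa

By the 2:1 method the load spreads at 1 horizontal : 2 vertical, so at depth z the loaded area has grown by z in each plan dimension:
Δσ = qBL/((B+z)(L+z)) = 172×3.2×3.2/((3.2+8.5)(3.2+8.5)) = 12.866 kPa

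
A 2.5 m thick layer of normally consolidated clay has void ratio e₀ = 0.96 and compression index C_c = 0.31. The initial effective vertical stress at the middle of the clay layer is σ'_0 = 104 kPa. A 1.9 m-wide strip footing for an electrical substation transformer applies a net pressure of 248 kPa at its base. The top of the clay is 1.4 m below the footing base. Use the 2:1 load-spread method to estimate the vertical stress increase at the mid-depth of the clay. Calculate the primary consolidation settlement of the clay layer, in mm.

S_c ≈ 119 mm

Mid-depth of clay below the footing base: z = 1.4 + 2.5/2 = 2.65 m.
Stress increase at mid-clay by the 2:1 spreading method:
Δσ = qB/(B+z) = 248×1.9/(1.9+2.65) = 103.56 kPa
Final effective stress: σ'_f = σ'_0 + Δσ = 104 + 103.56 = 207.56 kPa.
Normally consolidated clay, so the full stress increment lies on the virgin compression line:
S_c = C_c·H/(1+e₀)·log₁₀(σ'_f/σ'_0) = 0.31×2.5/(1+0.96)×log₁₀(207.56/104)
    = 0.39541 × 0.30011 = 0.1187 m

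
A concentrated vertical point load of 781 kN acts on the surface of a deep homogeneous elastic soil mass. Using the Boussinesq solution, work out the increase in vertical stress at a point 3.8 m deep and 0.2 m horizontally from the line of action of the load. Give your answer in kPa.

Δσ_z ≈ 25.6 kPa

Boussinesq vertical stress below a point load on an elastic half-space:
Δσ_z = 3P/(2πz²) · [1 + (r/z)²]^(−5/2)
r/z = 0.2/3.8 = 0.052632; [1+(r/z)²]^(−5/2) = 0.99311.
Δσ_z = 3×781/(2π×3.8²) × 0.99311 = 25.824 × 0.99311 = 25.65 kPa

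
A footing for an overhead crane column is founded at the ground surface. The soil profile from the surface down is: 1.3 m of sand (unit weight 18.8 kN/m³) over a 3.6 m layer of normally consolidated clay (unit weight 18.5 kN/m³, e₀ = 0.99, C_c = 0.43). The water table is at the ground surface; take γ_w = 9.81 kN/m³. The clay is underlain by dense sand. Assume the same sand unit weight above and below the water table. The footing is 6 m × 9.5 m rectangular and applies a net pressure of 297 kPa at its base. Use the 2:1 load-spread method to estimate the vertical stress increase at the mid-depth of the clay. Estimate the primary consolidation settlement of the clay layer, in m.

S_c ≈ 0.627 m

Mid-depth of clay below the ground surface: z = 1.3 + 3.6/2 = 3.1 m.
Total vertical stress at mid-clay: σ_v = 18.8×1.3 + 18.5×1.8 = 57.74 kPa.
Pore pressure: u = 9.81×(3.1 − 0) = 30.411 kPa.
Initial effective stress: σ'_0 = σ_v − u = 57.74 − 30.411 = 27.329 kPa.
Stress increase at mid-clay by the 2:1 spreading method:
Δσ = qBL/((B+z)(L+z)) = 297×6×9.5/((6+3.1)(9.5+3.1)) = 147.65 kPa
Final effective stress: σ'_f = σ'_0 + Δσ = 27.329 + 147.65 = 174.98 kPa.
Normally consolidated clay, so the full stress increment lies on the virgin compression line:
S_c = C_c·H/(1+e₀)·log₁₀(σ'_f/σ'_0) = 0.43×3.6/(1+0.99)×log₁₀(174.98/27.329)
    = 0.77789 × 0.80636 = 0.6273 m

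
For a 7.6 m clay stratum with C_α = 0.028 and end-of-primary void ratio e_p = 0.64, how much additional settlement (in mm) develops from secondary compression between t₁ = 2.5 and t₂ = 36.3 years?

Secondary compression: S_s = C_α·H/(1+e_p)·log₁₀(t₂/t₁)
S_s = 0.028×7.6/(1+0.64)×log₁₀(36.3/2.5)
    = 0.1298 × 1.162 = 0.1508 m

S_s ≈ 151 mm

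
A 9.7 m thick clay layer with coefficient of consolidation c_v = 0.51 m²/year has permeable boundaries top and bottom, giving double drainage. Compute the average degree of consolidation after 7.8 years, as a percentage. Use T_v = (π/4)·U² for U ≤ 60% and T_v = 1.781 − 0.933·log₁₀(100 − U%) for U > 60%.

U ≈ 46.4 %

Drainage path length: H_d = H/2 = 4.85 m (double drainage).
T_v = c_v·t/H_d² = 0.51×7.8/4.85² = 0.16911.
T_v = 0.16911 corresponds to the U ≤ 60% branch:
U = √(4T_v/π) = 0.464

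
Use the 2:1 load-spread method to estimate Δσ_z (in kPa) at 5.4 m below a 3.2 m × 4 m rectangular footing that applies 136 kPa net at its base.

Δσ_z ≈ 21.5 kPa

By the 2:1 method the load spreads at 1 horizontal : 2 vertical, so at depth z the loaded area has grown by z in each plan dimension:
Δσ = qBL/((B+z)(L+z)) = 136×3.2×4/((3.2+5.4)(4+5.4)) = 21.534 kPa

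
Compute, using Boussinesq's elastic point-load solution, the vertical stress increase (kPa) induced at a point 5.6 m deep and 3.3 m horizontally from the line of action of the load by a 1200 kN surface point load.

Boussinesq vertical stress below a point load on an elastic half-space:
Δσ_z = 3P/(2πz²) · [1 + (r/z)²]^(−5/2)
r/z = 3.3/5.6 = 0.58929; [1+(r/z)²]^(−5/2) = 0.47465.
Δσ_z = 3×1200/(2π×5.6²) × 0.47465 = 18.27 × 0.47465 = 8.672 kPa

Δσ_z ≈ 8.67 kPa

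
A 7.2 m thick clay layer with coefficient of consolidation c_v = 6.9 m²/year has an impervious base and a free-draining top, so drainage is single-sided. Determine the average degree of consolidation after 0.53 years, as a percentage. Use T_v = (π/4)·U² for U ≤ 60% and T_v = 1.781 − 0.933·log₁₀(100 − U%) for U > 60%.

Drainage path length: H_d = H = 7.2 m (single drainage).
T_v = c_v·t/H_d² = 6.9×0.53/7.2² = 0.070544.
T_v = 0.070544 corresponds to the U ≤ 60% branch:
U = √(4T_v/π) = 0.2997

U ≈ 30 %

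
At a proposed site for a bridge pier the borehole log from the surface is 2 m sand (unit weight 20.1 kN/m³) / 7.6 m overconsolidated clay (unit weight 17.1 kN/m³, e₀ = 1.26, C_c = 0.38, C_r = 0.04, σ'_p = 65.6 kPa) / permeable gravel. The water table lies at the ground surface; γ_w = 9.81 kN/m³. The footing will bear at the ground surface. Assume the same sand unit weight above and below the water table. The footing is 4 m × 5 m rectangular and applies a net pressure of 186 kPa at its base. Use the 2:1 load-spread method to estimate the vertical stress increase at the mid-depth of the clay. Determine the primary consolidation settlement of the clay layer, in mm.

S_c ≈ 151 mm

Mid-depth of clay below the ground surface: z = 2 + 7.6/2 = 5.8 m.
Total vertical stress at mid-clay: σ_v = 20.1×2 + 17.1×3.8 = 105.18 kPa.
Pore pressure: u = 9.81×(5.8 − 0) = 56.898 kPa.
Initial effective stress: σ'_0 = σ_v − u = 105.18 − 56.898 = 48.282 kPa.
Stress increase at mid-clay by the 2:1 spreading method:
Δσ = qBL/((B+z)(L+z)) = 186×4×5/((4+5.8)(5+5.8)) = 35.147 kPa
Final effective stress: σ'_f = 48.282 + 35.147 = 83.429 kPa.
σ'_f = 83.429 > σ'_p = 65.6 kPa, so the stress path crosses the preconsolidation pressure — recompression up to σ'_p, then virgin compression beyond:
S_c = H/(1+e₀)·[C_r·log₁₀(σ'_p/σ'_0) + C_c·log₁₀(σ'_f/σ'_p)]
    = 7.6/2.26 × [0.04×log₁₀(65.6/48.282) + 0.38×log₁₀(83.429/65.6)]
    = 3.3628 × [0.0053247 + 0.039677] = 0.1513 m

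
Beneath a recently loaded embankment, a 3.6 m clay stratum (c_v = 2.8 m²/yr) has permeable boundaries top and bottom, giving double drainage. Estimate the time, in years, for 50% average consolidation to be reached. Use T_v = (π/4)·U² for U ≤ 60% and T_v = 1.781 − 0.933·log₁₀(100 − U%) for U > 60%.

Drainage path length: H_d = H/2 = 1.8 m (double drainage).
U ≤ 60%: T_v = (π/4)·U² = (π/4)×0.5² = 0.19635.
t = T_v·H_d²/c_v = 0.19635×1.8²/2.8 = 0.2272 years.

t ≈ 0.227 years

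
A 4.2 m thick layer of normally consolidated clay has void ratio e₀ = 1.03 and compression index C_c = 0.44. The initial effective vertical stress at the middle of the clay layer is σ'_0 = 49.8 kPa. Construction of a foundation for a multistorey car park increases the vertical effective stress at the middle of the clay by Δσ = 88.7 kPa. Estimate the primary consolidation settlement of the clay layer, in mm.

Final effective stress: σ'_f = σ'_0 + Δσ = 49.8 + 88.7 = 138.5 kPa.
Normally consolidated clay, so the full stress increment lies on the virgin compression line:
S_c = C_c·H/(1+e₀)·log₁₀(σ'_f/σ'_0) = 0.44×4.2/(1+1.03)×log₁₀(138.5/49.8)
    = 0.91034 × 0.44422 = 0.4044 m

S_c ≈ 404 mm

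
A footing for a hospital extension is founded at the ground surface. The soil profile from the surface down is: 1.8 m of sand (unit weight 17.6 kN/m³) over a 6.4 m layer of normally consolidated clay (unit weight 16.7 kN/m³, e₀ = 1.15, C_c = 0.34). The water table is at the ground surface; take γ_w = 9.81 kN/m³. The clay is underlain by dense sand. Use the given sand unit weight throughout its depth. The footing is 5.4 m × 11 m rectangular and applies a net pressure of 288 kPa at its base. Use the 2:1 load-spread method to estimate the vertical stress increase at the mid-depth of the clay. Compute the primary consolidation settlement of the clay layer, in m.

Mid-depth of clay below the ground surface: z = 1.8 + 6.4/2 = 5 m.
Total vertical stress at mid-clay: σ_v = 17.6×1.8 + 16.7×3.2 = 85.12 kPa.
Pore pressure: u = 9.81×(5 − 0) = 49.05 kPa.
Initial effective stress: σ'_0 = σ_v − u = 85.12 − 49.05 = 36.07 kPa.
Stress increase at mid-clay by the 2:1 spreading method:
Δσ = qBL/((B+z)(L+z)) = 288×5.4×11/((5.4+5)(11+5)) = 102.81 kPa
Final effective stress: σ'_f = σ'_0 + Δσ = 36.07 + 102.81 = 138.88 kPa.
Normally consolidated clay, so the full stress increment lies on the virgin compression line:
S_c = C_c·H/(1+e₀)·log₁₀(σ'_f/σ'_0) = 0.34×6.4/(1+1.15)×log₁₀(138.88/36.07)
    = 1.0121 × 0.58549 = 0.5926 m

S_c ≈ 0.593 m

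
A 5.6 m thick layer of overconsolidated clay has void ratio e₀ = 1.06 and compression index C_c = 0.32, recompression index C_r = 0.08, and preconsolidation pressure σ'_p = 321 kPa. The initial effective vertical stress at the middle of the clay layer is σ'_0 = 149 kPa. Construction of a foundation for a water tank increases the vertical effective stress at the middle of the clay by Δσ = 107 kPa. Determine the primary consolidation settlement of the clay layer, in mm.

S_c ≈ 51.1 mm

Final effective stress: σ'_f = 149 + 107 = 256 kPa.
σ'_f = 256 ≤ σ'_p = 321 kPa, so the clay remains overconsolidated and only the recompression index applies:
S_c = C_r·H/(1+e₀)·log₁₀(σ'_f/σ'_0) = 0.08×5.6/2.06×log₁₀(256/149)
    = 0.21747 × 0.23505 = 0.05112 m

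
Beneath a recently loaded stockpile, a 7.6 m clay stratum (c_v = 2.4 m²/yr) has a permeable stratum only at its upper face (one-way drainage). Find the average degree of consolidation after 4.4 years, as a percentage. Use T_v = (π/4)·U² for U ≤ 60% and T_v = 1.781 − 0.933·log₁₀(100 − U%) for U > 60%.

Drainage path length: H_d = H = 7.6 m (single drainage).
T_v = c_v·t/H_d² = 2.4×4.4/7.6² = 0.18283.
T_v = 0.18283 corresponds to the U ≤ 60% branch:
U = √(4T_v/π) = 0.4825

U ≈ 48.2 %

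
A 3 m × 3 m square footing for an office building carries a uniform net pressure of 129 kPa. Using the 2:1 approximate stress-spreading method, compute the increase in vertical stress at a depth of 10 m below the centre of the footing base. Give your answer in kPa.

Δσ_z ≈ 6.87 kPa

By the 2:1 method the load spreads at 1 horizontal : 2 vertical, so at depth z the loaded area has grown by z in each plan dimension:
Δσ = qBL/((B+z)(L+z)) = 129×3×3/((3+10)(3+10)) = 6.8698 kPa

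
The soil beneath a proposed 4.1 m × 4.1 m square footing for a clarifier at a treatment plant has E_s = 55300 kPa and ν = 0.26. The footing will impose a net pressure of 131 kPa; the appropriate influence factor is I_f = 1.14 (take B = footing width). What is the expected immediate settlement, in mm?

Immediate (elastic) settlement: S_e = q·B·(1−ν²)/E_s · I_f.
S_e = 131 × 4.1 × (1 − 0.26²) / 55300 × 1.14
    = 131 × 4.1 × 0.9324 / 55300 × 1.14
    = 0.01032 m = 10.32 mm

S_e ≈ 10.3 mm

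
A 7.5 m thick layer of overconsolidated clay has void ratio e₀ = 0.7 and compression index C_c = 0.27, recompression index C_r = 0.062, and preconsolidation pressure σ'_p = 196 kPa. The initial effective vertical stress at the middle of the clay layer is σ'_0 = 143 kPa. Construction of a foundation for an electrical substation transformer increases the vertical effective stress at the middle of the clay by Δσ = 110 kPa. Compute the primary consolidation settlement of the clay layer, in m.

Final effective stress: σ'_f = 143 + 110 = 253 kPa.
σ'_f = 253 > σ'_p = 196 kPa, so the stress path crosses the preconsolidation pressure — recompression up to σ'_p, then virgin compression beyond:
S_c = H/(1+e₀)·[C_r·log₁₀(σ'_p/σ'_0) + C_c·log₁₀(σ'_f/σ'_p)]
    = 7.5/1.7 × [0.062×log₁₀(196/143) + 0.27×log₁₀(253/196)]
    = 4.4118 × [0.008489 + 0.029933] = 0.1695 m

S_c ≈ 0.17 m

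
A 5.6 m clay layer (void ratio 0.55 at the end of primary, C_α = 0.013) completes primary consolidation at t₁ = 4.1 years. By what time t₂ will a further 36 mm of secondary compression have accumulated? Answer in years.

S_s = C_α·H/(1+e_p)·log₁₀(t₂/t₁) ⇒ log₁₀(t₂/t₁) = S_s·(1+e_p)/(C_α·H).
log₁₀(t₂/t₁) = 0.036 × (1+0.55) / (0.013×5.6) = 0.7665
t₂ = t₁ × 10^0.7665 = 4.1 × 5.841 = 23.95 years

t₂ ≈ 23.9 years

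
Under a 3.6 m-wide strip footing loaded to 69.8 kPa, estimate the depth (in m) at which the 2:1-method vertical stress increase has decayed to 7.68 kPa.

2:1 spreading — at depth z the loaded area has grown by z in each plan dimension:
qB/(B+z) = Δσ_z ⇒ z = qB/Δσ_z − B = 69.8×3.6/7.68 − 3.6 = 29.12 m

z ≈ 29.1 m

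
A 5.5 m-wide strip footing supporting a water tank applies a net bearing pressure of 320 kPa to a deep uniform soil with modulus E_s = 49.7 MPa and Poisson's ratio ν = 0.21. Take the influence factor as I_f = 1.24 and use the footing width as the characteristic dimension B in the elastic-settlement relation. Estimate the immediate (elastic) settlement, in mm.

S_e ≈ 42 mm

Immediate (elastic) settlement: S_e = q·B·(1−ν²)/E_s · I_f.
E_s = 49.7 MPa = 49700 kPa.
S_e = 320 × 5.5 × (1 − 0.21²) / 49700 × 1.24
    = 320 × 5.5 × 0.9559 / 49700 × 1.24
    = 0.04197 m = 41.97 mm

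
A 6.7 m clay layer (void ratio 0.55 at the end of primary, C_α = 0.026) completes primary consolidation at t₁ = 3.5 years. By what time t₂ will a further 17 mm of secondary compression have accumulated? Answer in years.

t₂ ≈ 4.96 years

S_s = C_α·H/(1+e_p)·log₁₀(t₂/t₁) ⇒ log₁₀(t₂/t₁) = S_s·(1+e_p)/(C_α·H).
log₁₀(t₂/t₁) = 0.017 × (1+0.55) / (0.026×6.7) = 0.1513
t₂ = t₁ × 10^0.1513 = 3.5 × 1.417 = 4.958 years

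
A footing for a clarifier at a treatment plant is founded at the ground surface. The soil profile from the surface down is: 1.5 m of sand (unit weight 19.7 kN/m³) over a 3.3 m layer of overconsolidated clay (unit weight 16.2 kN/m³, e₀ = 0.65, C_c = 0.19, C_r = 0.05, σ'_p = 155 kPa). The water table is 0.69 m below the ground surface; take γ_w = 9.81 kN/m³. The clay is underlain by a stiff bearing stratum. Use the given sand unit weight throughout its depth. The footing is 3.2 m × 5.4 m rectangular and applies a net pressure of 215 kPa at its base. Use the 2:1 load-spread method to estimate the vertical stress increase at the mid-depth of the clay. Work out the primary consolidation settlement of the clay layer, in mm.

S_c ≈ 49.5 mm

Mid-depth of clay below the ground surface: z = 1.5 + 3.3/2 = 3.15 m.
Total vertical stress at mid-clay: σ_v = 19.7×1.5 + 16.2×1.65 = 56.28 kPa.
Pore pressure: u = 9.81×(3.15 − 0.69) = 24.133 kPa.
Initial effective stress: σ'_0 = σ_v − u = 56.28 − 24.133 = 32.147 kPa.
Stress increase at mid-clay by the 2:1 spreading method:
Δσ = qBL/((B+z)(L+z)) = 215×3.2×5.4/((3.2+3.15)(5.4+3.15)) = 68.429 kPa
Final effective stress: σ'_f = 32.147 + 68.429 = 100.58 kPa.
σ'_f = 100.58 ≤ σ'_p = 155 kPa, so the clay remains overconsolidated and only the recompression index applies:
S_c = C_r·H/(1+e₀)·log₁₀(σ'_f/σ'_0) = 0.05×3.3/1.65×log₁₀(100.58/32.147)
    = 0.1 × 0.49537 = 0.04954 m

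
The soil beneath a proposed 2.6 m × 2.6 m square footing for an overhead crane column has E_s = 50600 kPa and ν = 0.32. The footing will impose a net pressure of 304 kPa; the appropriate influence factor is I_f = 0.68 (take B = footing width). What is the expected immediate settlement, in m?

Immediate (elastic) settlement: S_e = q·B·(1−ν²)/E_s · I_f.
S_e = 304 × 2.6 × (1 − 0.32²) / 50600 × 0.68
    = 304 × 2.6 × 0.8976 / 50600 × 0.68
    = 0.009534 m

S_e ≈ 0.00953 m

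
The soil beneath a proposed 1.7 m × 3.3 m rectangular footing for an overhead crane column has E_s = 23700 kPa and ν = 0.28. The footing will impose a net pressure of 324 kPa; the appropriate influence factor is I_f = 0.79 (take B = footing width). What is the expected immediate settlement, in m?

S_e ≈ 0.0169 m

Immediate (elastic) settlement: S_e = q·B·(1−ν²)/E_s · I_f.
S_e = 324 × 1.7 × (1 − 0.28²) / 23700 × 0.79
    = 324 × 1.7 × 0.9216 / 23700 × 0.79
    = 0.01692 m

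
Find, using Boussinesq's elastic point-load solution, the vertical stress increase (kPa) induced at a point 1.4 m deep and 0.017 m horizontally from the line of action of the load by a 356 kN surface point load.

Boussinesq vertical stress below a point load on an elastic half-space:
Δσ_z = 3P/(2πz²) · [1 + (r/z)²]^(−5/2)
r/z = 0.017/1.4 = 0.012143; [1+(r/z)²]^(−5/2) = 0.99963.
Δσ_z = 3×356/(2π×1.4²) × 0.99963 = 86.723 × 0.99963 = 86.69 kPa

Δσ_z ≈ 86.7 kPa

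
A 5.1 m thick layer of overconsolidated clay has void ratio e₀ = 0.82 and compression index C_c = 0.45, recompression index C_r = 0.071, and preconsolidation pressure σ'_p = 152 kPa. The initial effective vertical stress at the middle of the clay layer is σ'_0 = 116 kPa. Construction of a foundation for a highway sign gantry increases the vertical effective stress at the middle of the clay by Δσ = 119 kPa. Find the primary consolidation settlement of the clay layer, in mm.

Final effective stress: σ'_f = 116 + 119 = 235 kPa.
σ'_f = 235 > σ'_p = 152 kPa, so the stress path crosses the preconsolidation pressure — recompression up to σ'_p, then virgin compression beyond:
S_c = H/(1+e₀)·[C_r·log₁₀(σ'_p/σ'_0) + C_c·log₁₀(σ'_f/σ'_p)]
    = 5.1/1.82 × [0.071×log₁₀(152/116) + 0.45×log₁₀(235/152)]
    = 2.8022 × [0.0083344 + 0.085151] = 0.262 m

S_c ≈ 262 mm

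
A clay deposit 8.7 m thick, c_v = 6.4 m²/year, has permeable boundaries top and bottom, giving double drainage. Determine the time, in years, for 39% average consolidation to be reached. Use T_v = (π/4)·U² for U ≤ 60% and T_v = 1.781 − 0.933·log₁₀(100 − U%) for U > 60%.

t ≈ 0.353 years

Drainage path length: H_d = H/2 = 4.35 m (double drainage).
U ≤ 60%: T_v = (π/4)·U² = (π/4)×0.39² = 0.11946.
t = T_v·H_d²/c_v = 0.11946×4.35²/6.4 = 0.3532 years.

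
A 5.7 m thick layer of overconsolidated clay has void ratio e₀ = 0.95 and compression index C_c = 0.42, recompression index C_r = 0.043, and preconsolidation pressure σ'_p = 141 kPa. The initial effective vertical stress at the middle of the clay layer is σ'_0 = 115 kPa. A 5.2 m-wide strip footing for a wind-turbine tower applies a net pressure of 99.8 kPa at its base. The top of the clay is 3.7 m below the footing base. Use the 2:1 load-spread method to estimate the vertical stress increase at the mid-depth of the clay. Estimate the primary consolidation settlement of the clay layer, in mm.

S_c ≈ 75.8 mm

Mid-depth of clay below the footing base: z = 3.7 + 5.7/2 = 6.55 m.
Stress increase at mid-clay by the 2:1 spreading method:
Δσ = qB/(B+z) = 99.8×5.2/(5.2+6.55) = 44.167 kPa
Final effective stress: σ'_f = 115 + 44.167 = 159.17 kPa.
σ'_f = 159.17 > σ'_p = 141 kPa, so the stress path crosses the preconsolidation pressure — recompression up to σ'_p, then virgin compression beyond:
S_c = H/(1+e₀)·[C_r·log₁₀(σ'_p/σ'_0) + C_c·log₁₀(σ'_f/σ'_p)]
    = 5.7/1.95 × [0.043×log₁₀(141/115) + 0.42×log₁₀(159.17/141)]
    = 2.9231 × [0.0038064 + 0.02211] = 0.07576 m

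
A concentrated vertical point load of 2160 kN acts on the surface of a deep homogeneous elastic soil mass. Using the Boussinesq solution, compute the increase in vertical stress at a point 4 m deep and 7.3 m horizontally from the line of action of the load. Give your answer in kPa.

Boussinesq vertical stress below a point load on an elastic half-space:
Δσ_z = 3P/(2πz²) · [1 + (r/z)²]^(−5/2)
r/z = 7.3/4 = 1.825; [1+(r/z)²]^(−5/2) = 0.025623.
Δσ_z = 3×2160/(2π×4²) × 0.025623 = 64.458 × 0.025623 = 1.652 kPa

Δσ_z ≈ 1.65 kPa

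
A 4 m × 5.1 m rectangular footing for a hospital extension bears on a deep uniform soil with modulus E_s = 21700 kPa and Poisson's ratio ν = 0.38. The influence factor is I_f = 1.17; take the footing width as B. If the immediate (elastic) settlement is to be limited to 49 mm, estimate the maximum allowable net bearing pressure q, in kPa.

S_e = q·B·(1−ν²)/E_s · I_f  ⇒  q = S_e·E_s / (B·(1−ν²)·I_f).
q = 0.049 × 21700 / (4 × 0.8556 × 1.17) = 265.5 kPa

q ≈ 266 kPa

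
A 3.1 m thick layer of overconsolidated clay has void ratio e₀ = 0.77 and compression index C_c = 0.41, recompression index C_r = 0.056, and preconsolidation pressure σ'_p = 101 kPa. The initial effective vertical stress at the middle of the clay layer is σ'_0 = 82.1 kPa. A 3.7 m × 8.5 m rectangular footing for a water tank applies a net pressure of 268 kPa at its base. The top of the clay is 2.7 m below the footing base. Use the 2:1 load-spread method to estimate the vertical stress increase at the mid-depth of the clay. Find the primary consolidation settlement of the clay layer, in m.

S_c ≈ 0.162 m

Mid-depth of clay below the footing base: z = 2.7 + 3.1/2 = 4.25 m.
Stress increase at mid-clay by the 2:1 spreading method:
Δσ = qBL/((B+z)(L+z)) = 268×3.7×8.5/((3.7+4.25)(8.5+4.25)) = 83.153 kPa
Final effective stress: σ'_f = 82.1 + 83.153 = 165.25 kPa.
σ'_f = 165.25 > σ'_p = 101 kPa, so the stress path crosses the preconsolidation pressure — recompression up to σ'_p, then virgin compression beyond:
S_c = H/(1+e₀)·[C_r·log₁₀(σ'_p/σ'_0) + C_c·log₁₀(σ'_f/σ'_p)]
    = 3.1/1.77 × [0.056×log₁₀(101/82.1) + 0.41×log₁₀(165.25/101)]
    = 1.7514 × [0.0050388 + 0.087666] = 0.1624 m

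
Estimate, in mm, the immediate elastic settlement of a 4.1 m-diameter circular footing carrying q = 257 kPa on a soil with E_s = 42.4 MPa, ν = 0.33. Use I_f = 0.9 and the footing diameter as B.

S_e ≈ 19.9 mm

Immediate (elastic) settlement: S_e = q·B·(1−ν²)/E_s · I_f.
E_s = 42.4 MPa = 42400 kPa.
S_e = 257 × 4.1 × (1 − 0.33²) / 42400 × 0.9
    = 257 × 4.1 × 0.8911 / 42400 × 0.9
    = 0.01993 m = 19.93 mm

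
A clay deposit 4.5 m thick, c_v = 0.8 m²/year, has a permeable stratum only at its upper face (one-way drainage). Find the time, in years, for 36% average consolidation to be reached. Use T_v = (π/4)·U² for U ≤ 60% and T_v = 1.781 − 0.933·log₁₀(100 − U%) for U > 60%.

Drainage path length: H_d = H = 4.5 m (single drainage).
U ≤ 60%: T_v = (π/4)·U² = (π/4)×0.36² = 0.10179.
t = T_v·H_d²/c_v = 0.10179×4.5²/0.8 = 2.577 years.

t ≈ 2.58 years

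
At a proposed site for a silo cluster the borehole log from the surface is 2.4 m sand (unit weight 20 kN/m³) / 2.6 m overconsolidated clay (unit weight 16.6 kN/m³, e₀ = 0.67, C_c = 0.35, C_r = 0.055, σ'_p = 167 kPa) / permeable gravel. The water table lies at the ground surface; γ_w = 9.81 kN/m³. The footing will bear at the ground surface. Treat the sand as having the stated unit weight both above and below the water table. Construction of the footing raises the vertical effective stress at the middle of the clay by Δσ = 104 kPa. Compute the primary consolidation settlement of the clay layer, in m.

S_c ≈ 0.0527 m

Mid-depth of clay below the ground surface: z = 2.4 + 2.6/2 = 3.7 m.
Total vertical stress at mid-clay: σ_v = 20×2.4 + 16.6×1.3 = 69.58 kPa.
Pore pressure: u = 9.81×(3.7 − 0) = 36.297 kPa.
Initial effective stress: σ'_0 = σ_v − u = 69.58 − 36.297 = 33.283 kPa.
Final effective stress: σ'_f = 33.283 + 104 = 137.28 kPa.
σ'_f = 137.28 ≤ σ'_p = 167 kPa, so the clay remains overconsolidated and only the recompression index applies:
S_c = C_r·H/(1+e₀)·log₁₀(σ'_f/σ'_0) = 0.055×2.6/1.67×log₁₀(137.28/33.283)
    = 0.085629 × 0.61538 = 0.05269 m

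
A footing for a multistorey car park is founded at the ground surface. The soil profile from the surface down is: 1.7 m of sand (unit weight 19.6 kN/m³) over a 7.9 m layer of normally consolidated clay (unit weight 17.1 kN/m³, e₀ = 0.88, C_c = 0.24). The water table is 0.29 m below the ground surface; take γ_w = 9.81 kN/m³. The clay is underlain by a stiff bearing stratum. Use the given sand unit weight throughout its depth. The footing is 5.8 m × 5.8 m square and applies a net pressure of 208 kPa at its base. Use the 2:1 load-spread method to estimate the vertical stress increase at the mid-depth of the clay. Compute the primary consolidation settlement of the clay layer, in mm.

Mid-depth of clay below the ground surface: z = 1.7 + 7.9/2 = 5.65 m.
Total vertical stress at mid-clay: σ_v = 19.6×1.7 + 17.1×3.95 = 100.87 kPa.
Pore pressure: u = 9.81×(5.65 − 0.29) = 52.582 kPa.
Initial effective stress: σ'_0 = σ_v − u = 100.87 − 52.582 = 48.288 kPa.
Stress increase at mid-clay by the 2:1 spreading method:
Δσ = qBL/((B+z)(L+z)) = 208×5.8×5.8/((5.8+5.65)(5.8+5.65)) = 53.371 kPa
Final effective stress: σ'_f = σ'_0 + Δσ = 48.288 + 53.371 = 101.66 kPa.
Normally consolidated clay, so the full stress increment lies on the virgin compression line:
S_c = C_c·H/(1+e₀)·log₁₀(σ'_f/σ'_0) = 0.24×7.9/(1+0.88)×log₁₀(101.66/48.288)
    = 1.0085 × 0.32331 = 0.3261 m

S_c ≈ 326 mm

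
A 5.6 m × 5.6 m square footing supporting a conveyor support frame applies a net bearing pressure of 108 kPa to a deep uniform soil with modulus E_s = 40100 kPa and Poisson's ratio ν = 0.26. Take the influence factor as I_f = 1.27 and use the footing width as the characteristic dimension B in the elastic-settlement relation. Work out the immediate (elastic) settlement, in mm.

S_e ≈ 17.9 mm

Immediate (elastic) settlement: S_e = q·B·(1−ν²)/E_s · I_f.
S_e = 108 × 5.6 × (1 − 0.26²) / 40100 × 1.27
    = 108 × 5.6 × 0.9324 / 40100 × 1.27
    = 0.01786 m = 17.86 mm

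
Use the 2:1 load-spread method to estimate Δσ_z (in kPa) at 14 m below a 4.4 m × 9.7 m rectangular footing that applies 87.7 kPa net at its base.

Δσ_z ≈ 8.58 kPa

By the 2:1 method the load spreads at 1 horizontal : 2 vertical, so at depth z the loaded area has grown by z in each plan dimension:
Δσ = qBL/((B+z)(L+z)) = 87.7×4.4×9.7/((4.4+14)(9.7+14)) = 8.5834 kPa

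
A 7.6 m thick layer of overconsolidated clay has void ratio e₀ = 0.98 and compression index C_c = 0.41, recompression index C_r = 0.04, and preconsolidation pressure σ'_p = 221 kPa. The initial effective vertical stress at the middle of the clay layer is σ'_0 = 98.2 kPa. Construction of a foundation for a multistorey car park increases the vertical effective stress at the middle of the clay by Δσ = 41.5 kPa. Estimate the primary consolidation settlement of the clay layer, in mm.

S_c ≈ 23.5 mm

Final effective stress: σ'_f = 98.2 + 41.5 = 139.7 kPa.
σ'_f = 139.7 ≤ σ'_p = 221 kPa, so the clay remains overconsolidated and only the recompression index applies:
S_c = C_r·H/(1+e₀)·log₁₀(σ'_f/σ'_0) = 0.04×7.6/1.98×log₁₀(139.7/98.2)
    = 0.15354 × 0.15308 = 0.0235 m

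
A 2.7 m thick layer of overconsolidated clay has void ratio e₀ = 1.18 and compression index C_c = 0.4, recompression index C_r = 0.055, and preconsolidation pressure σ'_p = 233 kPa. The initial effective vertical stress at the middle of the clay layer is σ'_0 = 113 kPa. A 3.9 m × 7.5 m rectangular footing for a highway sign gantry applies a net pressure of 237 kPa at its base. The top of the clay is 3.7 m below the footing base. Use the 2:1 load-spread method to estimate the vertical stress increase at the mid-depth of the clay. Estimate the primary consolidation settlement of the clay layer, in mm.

S_c ≈ 12.9 mm

Mid-depth of clay below the footing base: z = 3.7 + 2.7/2 = 5.05 m.
Stress increase at mid-clay by the 2:1 spreading method:
Δσ = qBL/((B+z)(L+z)) = 237×3.9×7.5/((3.9+5.05)(7.5+5.05)) = 61.717 kPa
Final effective stress: σ'_f = 113 + 61.717 = 174.72 kPa.
σ'_f = 174.72 ≤ σ'_p = 233 kPa, so the clay remains overconsolidated and only the recompression index applies:
S_c = C_r·H/(1+e₀)·log₁₀(σ'_f/σ'_0) = 0.055×2.7/2.18×log₁₀(174.72/113)
    = 0.068117 × 0.18926 = 0.01289 m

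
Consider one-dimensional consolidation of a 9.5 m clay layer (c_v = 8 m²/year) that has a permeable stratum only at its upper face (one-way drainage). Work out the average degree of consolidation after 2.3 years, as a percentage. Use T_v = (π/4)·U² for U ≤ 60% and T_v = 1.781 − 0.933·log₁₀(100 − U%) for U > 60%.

U ≈ 50.9 %

Drainage path length: H_d = H = 9.5 m (single drainage).
T_v = c_v·t/H_d² = 8×2.3/9.5² = 0.20388.
T_v = 0.20388 corresponds to the U ≤ 60% branch:
U = √(4T_v/π) = 0.5095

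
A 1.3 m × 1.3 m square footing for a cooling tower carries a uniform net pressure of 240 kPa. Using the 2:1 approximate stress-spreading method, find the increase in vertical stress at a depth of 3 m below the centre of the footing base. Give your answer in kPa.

Δσ_z ≈ 21.9 kPa

By the 2:1 method the load spreads at 1 horizontal : 2 vertical, so at depth z the loaded area has grown by z in each plan dimension:
Δσ = qBL/((B+z)(L+z)) = 240×1.3×1.3/((1.3+3)(1.3+3)) = 21.936 kPa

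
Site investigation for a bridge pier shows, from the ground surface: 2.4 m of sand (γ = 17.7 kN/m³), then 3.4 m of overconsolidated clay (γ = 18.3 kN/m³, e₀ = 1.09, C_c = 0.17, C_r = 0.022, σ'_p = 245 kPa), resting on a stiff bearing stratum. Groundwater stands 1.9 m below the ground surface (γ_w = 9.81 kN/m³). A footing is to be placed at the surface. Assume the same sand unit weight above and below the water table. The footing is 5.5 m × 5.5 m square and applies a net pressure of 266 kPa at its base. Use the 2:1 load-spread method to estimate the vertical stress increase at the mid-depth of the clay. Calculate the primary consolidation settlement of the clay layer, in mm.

Mid-depth of clay below the ground surface: z = 2.4 + 3.4/2 = 4.1 m.
Total vertical stress at mid-clay: σ_v = 17.7×2.4 + 18.3×1.7 = 73.59 kPa.
Pore pressure: u = 9.81×(4.1 − 1.9) = 21.582 kPa.
Initial effective stress: σ'_0 = σ_v − u = 73.59 − 21.582 = 52.008 kPa.
Stress increase at mid-clay by the 2:1 spreading method:
Δσ = qBL/((B+z)(L+z)) = 266×5.5×5.5/((5.5+4.1)(5.5+4.1)) = 87.31 kPa
Final effective stress: σ'_f = 52.008 + 87.31 = 139.32 kPa.
σ'_f = 139.32 ≤ σ'_p = 245 kPa, so the clay remains overconsolidated and only the recompression index applies:
S_c = C_r·H/(1+e₀)·log₁₀(σ'_f/σ'_0) = 0.022×3.4/2.09×log₁₀(139.32/52.008)
    = 0.03579 × 0.42794 = 0.01532 m

S_c ≈ 15.3 mm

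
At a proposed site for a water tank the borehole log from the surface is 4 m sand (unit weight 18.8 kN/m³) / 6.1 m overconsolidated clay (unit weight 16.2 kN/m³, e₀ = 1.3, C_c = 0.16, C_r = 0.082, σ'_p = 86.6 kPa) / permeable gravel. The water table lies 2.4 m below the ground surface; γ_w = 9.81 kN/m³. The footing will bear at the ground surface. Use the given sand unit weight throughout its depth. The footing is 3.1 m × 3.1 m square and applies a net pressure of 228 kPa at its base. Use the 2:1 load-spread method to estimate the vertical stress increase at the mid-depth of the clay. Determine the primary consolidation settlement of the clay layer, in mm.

S_c ≈ 35.7 mm

Mid-depth of clay below the ground surface: z = 4 + 6.1/2 = 7.05 m.
Total vertical stress at mid-clay: σ_v = 18.8×4 + 16.2×3.05 = 124.61 kPa.
Pore pressure: u = 9.81×(7.05 − 2.4) = 45.617 kPa.
Initial effective stress: σ'_0 = σ_v − u = 124.61 − 45.617 = 78.993 kPa.
Stress increase at mid-clay by the 2:1 spreading method:
Δσ = qBL/((B+z)(L+z)) = 228×3.1×3.1/((3.1+7.05)(3.1+7.05)) = 21.268 kPa
Final effective stress: σ'_f = 78.993 + 21.268 = 100.26 kPa.
σ'_f = 100.26 > σ'_p = 86.6 kPa, so the stress path crosses the preconsolidation pressure — recompression up to σ'_p, then virgin compression beyond:
S_c = H/(1+e₀)·[C_r·log₁₀(σ'_p/σ'_0) + C_c·log₁₀(σ'_f/σ'_p)]
    = 6.1/2.3 × [0.082×log₁₀(86.6/78.993) + 0.16×log₁₀(100.26/86.6)]
    = 2.6522 × [0.0032742 + 0.010178] = 0.03568 m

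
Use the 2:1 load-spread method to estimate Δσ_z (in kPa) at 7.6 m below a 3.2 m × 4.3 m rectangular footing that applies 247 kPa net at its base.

By the 2:1 method the load spreads at 1 horizontal : 2 vertical, so at depth z the loaded area has grown by z in each plan dimension:
Δσ = qBL/((B+z)(L+z)) = 247×3.2×4.3/((3.2+7.6)(4.3+7.6)) = 26.445 kPa

Δσ_z ≈ 26.4 kPa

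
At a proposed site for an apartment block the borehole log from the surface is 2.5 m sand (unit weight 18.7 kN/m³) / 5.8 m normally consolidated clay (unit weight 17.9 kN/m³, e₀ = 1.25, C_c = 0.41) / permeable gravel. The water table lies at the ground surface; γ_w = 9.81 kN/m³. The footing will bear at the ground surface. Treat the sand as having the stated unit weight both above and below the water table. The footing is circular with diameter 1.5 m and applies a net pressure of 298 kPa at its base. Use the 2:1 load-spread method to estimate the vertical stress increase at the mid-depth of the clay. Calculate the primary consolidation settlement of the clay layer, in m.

S_c ≈ 0.123 m

Mid-depth of clay below the ground surface: z = 2.5 + 5.8/2 = 5.4 m.
Total vertical stress at mid-clay: σ_v = 18.7×2.5 + 17.9×2.9 = 98.66 kPa.
Pore pressure: u = 9.81×(5.4 − 0) = 52.974 kPa.
Initial effective stress: σ'_0 = σ_v − u = 98.66 − 52.974 = 45.686 kPa.
Stress increase at mid-clay by the 2:1 spreading method:
Δσ ≈ qD²/(D+z)² = 298×1.5²/(1.5+5.4)² = 14.083 kPa
Final effective stress: σ'_f = σ'_0 + Δσ = 45.686 + 14.083 = 59.769 kPa.
Normally consolidated clay, so the full stress increment lies on the virgin compression line:
S_c = C_c·H/(1+e₀)·log₁₀(σ'_f/σ'_0) = 0.41×5.8/(1+1.25)×log₁₀(59.769/45.686)
    = 1.0569 × 0.11669 = 0.1233 m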